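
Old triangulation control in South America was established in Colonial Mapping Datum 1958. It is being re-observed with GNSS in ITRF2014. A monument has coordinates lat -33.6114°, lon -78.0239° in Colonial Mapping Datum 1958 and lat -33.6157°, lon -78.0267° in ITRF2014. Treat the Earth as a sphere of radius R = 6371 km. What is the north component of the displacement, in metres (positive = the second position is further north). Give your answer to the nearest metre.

Δφ = -33.6157° − -33.6114° = -0.0043°; Δλ = -78.0267° − -78.0239° = -0.0028°.
1° along a meridian = πR/180 = 111195 m.
ΔN = Δφ × 111195 = -478.1 m; ΔE = Δλ × 111195 × cos(-33.6114°) = -0.0028 × 111195 × 0.832811 = -259.3 m.

ΔN = -478 m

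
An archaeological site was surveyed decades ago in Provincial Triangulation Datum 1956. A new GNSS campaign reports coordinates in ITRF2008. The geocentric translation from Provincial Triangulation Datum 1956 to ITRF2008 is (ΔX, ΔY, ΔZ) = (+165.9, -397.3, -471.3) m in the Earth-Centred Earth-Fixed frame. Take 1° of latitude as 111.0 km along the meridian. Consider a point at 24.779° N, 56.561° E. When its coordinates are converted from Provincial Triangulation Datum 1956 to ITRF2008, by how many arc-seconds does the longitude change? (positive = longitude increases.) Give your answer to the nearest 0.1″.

sin φ = 0.419119, cos φ = 0.907931, sin λ = 0.834473, cos λ = 0.551049.
East component: ΔE = −sin λ·ΔX + cos λ·ΔY = −(0.834473)(165.9) + (0.551049)(-397.3) = -357.37 m.
1° of latitude spans 111000 m; at latitude φ, 1° of longitude spans that × cos φ = 100780.4 m, so Δλ = -357.37 / 100780.4 × 3600 = -12.766″.

Δλ = -12.8″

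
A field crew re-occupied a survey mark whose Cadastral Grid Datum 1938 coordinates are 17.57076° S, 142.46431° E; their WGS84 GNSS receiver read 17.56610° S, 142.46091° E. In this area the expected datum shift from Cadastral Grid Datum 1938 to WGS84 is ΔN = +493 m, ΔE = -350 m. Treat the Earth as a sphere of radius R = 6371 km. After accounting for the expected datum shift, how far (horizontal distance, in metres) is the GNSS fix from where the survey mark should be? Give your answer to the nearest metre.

Observed coordinate differences: Δφ = +0.00466°, Δλ = -0.00340°.
Converting to metres (1° lat = 111195 m, cos φ = 0.953345): observed ΔN = 518.2 m, observed ΔE = -360.4 m.
Subtracting the expected shift leaves a residual of 518.2 − (493) = 25.2 m north and -360.4 − (-350) = -10.4 m east.
Residual distance = √(25.2² + (-10.4)²) = 27.2 m.

27 m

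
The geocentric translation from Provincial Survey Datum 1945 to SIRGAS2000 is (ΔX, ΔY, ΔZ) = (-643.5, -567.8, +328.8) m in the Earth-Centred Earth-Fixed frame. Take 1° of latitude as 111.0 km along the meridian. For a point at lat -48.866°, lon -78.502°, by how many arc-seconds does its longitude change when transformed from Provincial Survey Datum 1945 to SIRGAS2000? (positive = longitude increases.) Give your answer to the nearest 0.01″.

sin φ = -0.753173, cos φ = 0.657822, sin λ = -0.979932, cos λ = 0.199334.
East component: ΔE = −sin λ·ΔX + cos λ·ΔY = −(-0.979932)(-643.5) + (0.199334)(-567.8) = -743.77 m.
1° of latitude spans 111000 m; at latitude φ, 1° of longitude spans that × cos φ = 73018.3 m, so Δλ = -743.77 / 73018.3 × 3600 = -36.670″.

Δλ = -36.67″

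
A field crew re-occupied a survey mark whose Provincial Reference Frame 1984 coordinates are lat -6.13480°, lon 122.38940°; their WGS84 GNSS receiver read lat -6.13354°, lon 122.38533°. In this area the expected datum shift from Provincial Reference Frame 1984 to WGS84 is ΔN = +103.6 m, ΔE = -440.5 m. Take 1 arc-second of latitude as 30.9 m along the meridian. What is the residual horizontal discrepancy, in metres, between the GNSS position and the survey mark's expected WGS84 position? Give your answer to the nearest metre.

38 m

Observed coordinate differences: Δφ = +0.00126°, Δλ = -0.00407°.
Converting to metres (1° lat = 111240 m, cos φ = 0.994273): observed ΔN = 140.2 m, observed ΔE = -450.2 m.
Subtracting the expected shift leaves a residual of 140.2 − (103.6) = 36.6 m north and -450.2 − (-440.5) = -9.7 m east.
Residual distance = √(36.6² + (-9.7)²) = 37.8 m.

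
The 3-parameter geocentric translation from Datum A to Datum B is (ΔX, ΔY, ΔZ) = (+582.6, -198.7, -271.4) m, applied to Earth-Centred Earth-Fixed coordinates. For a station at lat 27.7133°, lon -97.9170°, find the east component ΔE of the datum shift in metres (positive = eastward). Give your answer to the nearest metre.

ΔE = 604 m

The local east axis at (φ, λ) is (−sin λ, cos λ, 0), so ΔE = −sin(-97.9170°)·582.6 + cos(-97.9170°)·(-198.7) = 604.42 m.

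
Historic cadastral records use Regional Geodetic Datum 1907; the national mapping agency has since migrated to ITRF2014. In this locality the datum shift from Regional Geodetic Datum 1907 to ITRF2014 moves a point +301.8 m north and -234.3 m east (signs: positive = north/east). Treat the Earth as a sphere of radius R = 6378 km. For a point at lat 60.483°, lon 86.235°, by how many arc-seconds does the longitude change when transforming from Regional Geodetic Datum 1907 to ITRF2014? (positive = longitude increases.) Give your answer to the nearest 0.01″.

At latitude 60.483°, cos φ = 0.492682.
One radian of longitude at latitude φ spans R cos φ, so Δλ = ΔE / (R cos φ) = -234.3 / (6378000 × 0.492682) = -7.4563e-05 rad = -15.380″.

Δλ = -15.38″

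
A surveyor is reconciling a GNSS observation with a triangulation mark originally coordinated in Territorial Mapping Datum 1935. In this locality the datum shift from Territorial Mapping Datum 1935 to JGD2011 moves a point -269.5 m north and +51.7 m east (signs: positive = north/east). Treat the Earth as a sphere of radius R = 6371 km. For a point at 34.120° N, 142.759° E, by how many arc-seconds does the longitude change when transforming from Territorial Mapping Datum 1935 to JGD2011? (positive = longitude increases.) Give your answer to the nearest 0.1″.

Δλ = 2.0″

At latitude 34.120°, cos φ = 0.827865.
One radian of longitude at latitude φ spans R cos φ, so Δλ = ΔE / (R cos φ) = 51.7 / (6371000 × 0.827865) = 9.8022e-06 rad = 2.022″.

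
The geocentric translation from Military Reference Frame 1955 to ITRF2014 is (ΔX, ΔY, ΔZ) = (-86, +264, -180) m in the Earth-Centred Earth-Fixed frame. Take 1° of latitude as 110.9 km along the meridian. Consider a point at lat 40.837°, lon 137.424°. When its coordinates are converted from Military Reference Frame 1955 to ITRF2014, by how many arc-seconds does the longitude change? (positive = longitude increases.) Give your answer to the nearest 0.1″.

sin φ = 0.653909, cos φ = 0.756573, sin λ = 0.676568, cos λ = -0.736381.
East component: ΔE = −sin λ·ΔX + cos λ·ΔY = −(0.676568)(-86) + (-0.736381)(264) = -136.22 m.
1° of latitude spans 110900 m; at latitude φ, 1° of longitude spans that × cos φ = 83903.9 m, so Δλ = -136.22 / 83903.9 × 3600 = -5.845″.

Δλ = -5.8″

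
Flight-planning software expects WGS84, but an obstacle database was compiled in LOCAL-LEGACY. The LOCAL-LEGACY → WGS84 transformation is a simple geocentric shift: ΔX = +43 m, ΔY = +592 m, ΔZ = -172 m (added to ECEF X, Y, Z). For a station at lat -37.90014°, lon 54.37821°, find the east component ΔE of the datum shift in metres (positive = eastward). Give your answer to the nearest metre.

The local east axis at (φ, λ) is (−sin λ, cos λ, 0), so ΔE = −sin(54.37821°)·43 + cos(54.37821°)·592 = 309.85 m.

ΔE = 310 m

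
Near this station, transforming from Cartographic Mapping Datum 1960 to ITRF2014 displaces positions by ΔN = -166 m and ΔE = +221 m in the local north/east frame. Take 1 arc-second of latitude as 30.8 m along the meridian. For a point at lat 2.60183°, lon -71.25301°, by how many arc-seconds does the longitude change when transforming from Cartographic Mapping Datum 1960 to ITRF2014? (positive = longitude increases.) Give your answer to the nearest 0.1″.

At latitude 2.60183°, cos φ = 0.998969.
1″ of longitude at this latitude = 30.80 × cos φ = 30.7682 m, so Δλ = 221.0 / 30.7682 = 7.183″.

Δλ = 7.2″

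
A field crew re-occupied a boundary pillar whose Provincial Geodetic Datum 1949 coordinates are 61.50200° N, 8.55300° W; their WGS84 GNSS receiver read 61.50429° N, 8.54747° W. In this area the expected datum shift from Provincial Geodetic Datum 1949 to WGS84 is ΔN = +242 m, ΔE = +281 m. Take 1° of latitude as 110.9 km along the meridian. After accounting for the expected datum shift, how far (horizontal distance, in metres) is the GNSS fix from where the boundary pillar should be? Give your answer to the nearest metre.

Observed coordinate differences: Δφ = +0.00229°, Δλ = +0.00553°.
Converting to metres (1° lat = 110900 m, cos φ = 0.477128): observed ΔN = 254.0 m, observed ΔE = 292.6 m.
Subtracting the expected shift leaves a residual of 254.0 − (242) = 12.0 m north and 292.6 − (281) = 11.6 m east.
Residual distance = √(12.0² + 11.6²) = 16.7 m.

17 m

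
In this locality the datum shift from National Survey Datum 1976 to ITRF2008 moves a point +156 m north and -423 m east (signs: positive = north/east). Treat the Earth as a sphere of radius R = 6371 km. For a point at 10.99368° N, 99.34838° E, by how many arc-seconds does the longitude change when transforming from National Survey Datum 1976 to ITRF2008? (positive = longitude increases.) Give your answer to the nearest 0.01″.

At latitude 10.99368°, cos φ = 0.981648.
One radian of longitude at latitude φ spans R cos φ, so Δλ = ΔE / (R cos φ) = -423.0 / (6371000 × 0.981648) = -6.7636e-05 rad = -13.951″.

Δλ = -13.95″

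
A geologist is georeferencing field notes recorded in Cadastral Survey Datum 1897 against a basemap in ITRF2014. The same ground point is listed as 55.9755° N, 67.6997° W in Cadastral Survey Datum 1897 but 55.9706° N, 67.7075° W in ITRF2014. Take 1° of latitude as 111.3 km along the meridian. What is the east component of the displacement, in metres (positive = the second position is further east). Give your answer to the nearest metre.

Δφ = 55.9706° − 55.9755° = -0.0049°; Δλ = -67.7075° − -67.6997° = -0.0078°.
ΔN = Δφ × 111300 = -545.4 m; ΔE = Δλ × 111300 × cos(55.9755°) = -0.0078 × 111300 × 0.559547 = -485.8 m.

ΔE = -486 m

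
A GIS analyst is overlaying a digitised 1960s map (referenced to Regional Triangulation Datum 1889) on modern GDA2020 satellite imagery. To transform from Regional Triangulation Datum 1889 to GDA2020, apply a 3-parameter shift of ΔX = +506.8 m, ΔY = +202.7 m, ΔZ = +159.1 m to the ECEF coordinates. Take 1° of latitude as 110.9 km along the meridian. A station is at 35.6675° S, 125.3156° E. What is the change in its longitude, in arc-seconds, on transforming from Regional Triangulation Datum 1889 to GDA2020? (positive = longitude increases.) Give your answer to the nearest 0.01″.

sin φ = -0.583080, cos φ = 0.812414, sin λ = 0.815980, cos λ = -0.578080.
East component: ΔE = −sin λ·ΔX + cos λ·ΔY = −(0.815980)(506.8) + (-0.578080)(202.7) = -530.72 m.
1° of latitude spans 110900 m; at latitude φ, 1° of longitude spans that × cos φ = 90096.8 m, so Δλ = -530.72 / 90096.8 × 3600 = -21.206″.

Δλ = -21.21″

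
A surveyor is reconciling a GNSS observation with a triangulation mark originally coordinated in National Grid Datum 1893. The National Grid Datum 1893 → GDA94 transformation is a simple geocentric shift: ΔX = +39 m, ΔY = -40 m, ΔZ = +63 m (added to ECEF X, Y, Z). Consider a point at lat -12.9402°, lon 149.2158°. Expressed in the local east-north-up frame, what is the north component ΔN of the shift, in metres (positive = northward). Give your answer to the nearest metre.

At φ = -12.9402°, λ = 149.2158°: sin φ = -0.223934, cos φ = 0.974604, sin λ = 0.511806, cos λ = -0.859101.
ΔN = −sin φ cos λ·ΔX − sin φ sin λ·ΔY + cos φ·ΔZ = −(-0.223934)(-0.859101)(39) − (-0.223934)(0.511806)(-40) + (0.974604)(63) = 49.31 m.

ΔN = 49 m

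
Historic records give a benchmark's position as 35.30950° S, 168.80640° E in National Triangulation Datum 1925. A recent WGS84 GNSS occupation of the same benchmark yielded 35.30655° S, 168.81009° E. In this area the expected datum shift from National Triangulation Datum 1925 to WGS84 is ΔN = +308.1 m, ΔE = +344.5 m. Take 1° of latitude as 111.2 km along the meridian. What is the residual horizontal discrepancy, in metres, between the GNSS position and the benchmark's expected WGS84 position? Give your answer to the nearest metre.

Observed coordinate differences: Δφ = +0.00295°, Δλ = +0.00369°.
Converting to metres (1° lat = 111200 m, cos φ = 0.816042): observed ΔN = 328.0 m, observed ΔE = 334.8 m.
Subtracting the expected shift leaves a residual of 328.0 − (308.1) = 19.9 m north and 334.8 − (344.5) = -9.7 m east.
Residual distance = √(19.9² + (-9.7)²) = 22.2 m.

22 m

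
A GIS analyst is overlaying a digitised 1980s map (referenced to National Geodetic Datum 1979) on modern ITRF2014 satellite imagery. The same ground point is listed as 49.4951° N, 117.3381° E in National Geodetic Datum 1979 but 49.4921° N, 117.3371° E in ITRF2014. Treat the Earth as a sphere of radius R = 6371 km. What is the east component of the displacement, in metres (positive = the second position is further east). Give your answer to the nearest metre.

ΔE = -72 m

Δφ = 49.4921° − 49.4951° = -0.0030°; Δλ = 117.3371° − 117.3381° = -0.0010°.
1° along a meridian = πR/180 = 111195 m.
ΔN = Δφ × 111195 = -333.6 m; ΔE = Δλ × 111195 × cos(49.4951°) = -0.0010 × 111195 × 0.649513 = -72.2 m.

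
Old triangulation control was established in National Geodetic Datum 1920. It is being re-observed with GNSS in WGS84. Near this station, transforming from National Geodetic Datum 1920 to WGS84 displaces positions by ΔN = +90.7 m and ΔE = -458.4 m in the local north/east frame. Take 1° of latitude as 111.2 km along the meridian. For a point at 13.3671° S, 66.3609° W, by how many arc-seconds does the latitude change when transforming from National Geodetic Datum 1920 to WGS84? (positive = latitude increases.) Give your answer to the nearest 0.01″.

1° of latitude = 111.2 km, so Δφ = 90.7 / 111200 = 0.0008156° = 2.936″.

Δφ = 2.94″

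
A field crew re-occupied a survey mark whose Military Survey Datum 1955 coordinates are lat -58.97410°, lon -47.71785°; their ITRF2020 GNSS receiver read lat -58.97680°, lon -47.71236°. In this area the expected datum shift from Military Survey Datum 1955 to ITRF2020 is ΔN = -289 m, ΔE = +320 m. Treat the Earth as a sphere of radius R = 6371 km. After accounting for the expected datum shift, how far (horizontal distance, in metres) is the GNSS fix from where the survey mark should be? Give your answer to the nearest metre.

12 m

Observed coordinate differences: Δφ = -0.00270°, Δλ = +0.00549°.
Converting to metres (1° lat = 111195 m, cos φ = 0.515425): observed ΔN = -300.2 m, observed ΔE = 314.6 m.
Subtracting the expected shift leaves a residual of -300.2 − (-289) = -11.2 m north and 314.6 − (320) = -5.4 m east.
Residual distance = √((-11.2)² + (-5.4)²) = 12.4 m.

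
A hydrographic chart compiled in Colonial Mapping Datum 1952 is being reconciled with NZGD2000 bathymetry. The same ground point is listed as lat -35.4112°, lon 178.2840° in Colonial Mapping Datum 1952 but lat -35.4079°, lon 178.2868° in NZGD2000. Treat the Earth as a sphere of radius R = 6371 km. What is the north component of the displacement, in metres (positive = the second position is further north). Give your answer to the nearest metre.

Δφ = -35.4079° − -35.4112° = +0.0033°; Δλ = 178.2868° − 178.2840° = +0.0028°.
1° along a meridian = πR/180 = 111195 m.
ΔN = Δφ × 111195 = 366.9 m; ΔE = Δλ × 111195 × cos(-35.4112°) = +0.0028 × 111195 × 0.815015 = 253.8 m.

ΔN = 367 m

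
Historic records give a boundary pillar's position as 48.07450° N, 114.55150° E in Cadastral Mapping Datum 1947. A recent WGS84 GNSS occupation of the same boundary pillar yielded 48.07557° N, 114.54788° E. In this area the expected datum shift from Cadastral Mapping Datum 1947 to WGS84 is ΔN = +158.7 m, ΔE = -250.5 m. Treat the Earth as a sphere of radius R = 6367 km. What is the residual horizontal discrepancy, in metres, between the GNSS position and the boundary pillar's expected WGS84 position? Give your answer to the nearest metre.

44 m

Observed coordinate differences: Δφ = +0.00107°, Δλ = -0.00362°.
Converting to metres (1° lat = 111125 m, cos φ = 0.668164): observed ΔN = 118.9 m, observed ΔE = -268.8 m.
Subtracting the expected shift leaves a residual of 118.9 − (158.7) = -39.8 m north and -268.8 − (-250.5) = -18.3 m east.
Residual distance = √((-39.8)² + (-18.3)²) = 43.8 m.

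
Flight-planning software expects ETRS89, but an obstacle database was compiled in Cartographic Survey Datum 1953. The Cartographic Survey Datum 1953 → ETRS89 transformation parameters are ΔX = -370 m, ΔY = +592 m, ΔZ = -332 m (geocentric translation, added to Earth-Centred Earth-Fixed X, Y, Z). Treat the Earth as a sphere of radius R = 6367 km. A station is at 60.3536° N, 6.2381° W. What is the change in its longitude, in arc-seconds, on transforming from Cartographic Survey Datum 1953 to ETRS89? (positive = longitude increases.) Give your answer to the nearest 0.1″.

Δλ = 35.9″

sin φ = 0.869095, cos φ = 0.494646, sin λ = -0.108660, cos λ = 0.994079.
East component: ΔE = −sin λ·ΔX + cos λ·ΔY = −(-0.108660)(-370) + (0.994079)(592) = 548.29 m.
1° of latitude spans πR/180 = 111125 m; at latitude φ, 1° of longitude spans that × cos φ = 54967.6 m, so Δλ = 548.29 / 54967.6 × 3600 = 35.909″.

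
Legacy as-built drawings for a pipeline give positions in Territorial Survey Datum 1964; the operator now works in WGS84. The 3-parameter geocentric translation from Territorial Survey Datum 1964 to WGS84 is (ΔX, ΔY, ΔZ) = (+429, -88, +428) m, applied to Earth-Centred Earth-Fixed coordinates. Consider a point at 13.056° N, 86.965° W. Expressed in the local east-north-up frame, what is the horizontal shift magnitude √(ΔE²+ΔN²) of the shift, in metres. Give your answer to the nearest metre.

577 m

The local east axis at (φ, λ) is (−sin λ, cos λ, 0), so ΔE = −sin(-86.965°)·429 + cos(-86.965°)·(-88) = 423.74 m.
The local north axis is (−sin φ cos λ, −sin φ sin λ, cos φ), giving ΔN = -5.131 − 19.852 + 416.936 = 391.95 m.
Horizontal magnitude = √(ΔE² + ΔN²) = √(423.74² + 391.95²) = 577.22 m.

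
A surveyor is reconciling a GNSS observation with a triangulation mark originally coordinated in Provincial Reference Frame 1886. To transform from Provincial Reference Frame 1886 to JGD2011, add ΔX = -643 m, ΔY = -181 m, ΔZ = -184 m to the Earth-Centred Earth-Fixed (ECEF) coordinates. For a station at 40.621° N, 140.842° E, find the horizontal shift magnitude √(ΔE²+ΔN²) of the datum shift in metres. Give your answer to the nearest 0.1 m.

671.2 m

At φ = 40.621°, λ = 140.842°: sin φ = 0.651052, cos φ = 0.759033, sin λ = 0.631461, cos λ = -0.775408.
ΔE = −sin λ·ΔX + cos λ·ΔY = −(0.631461)·(-643) + (-0.775408)·(-181) = 546.38 m.
ΔN = −sin φ cos λ·ΔX − sin φ sin λ·ΔY + cos φ·ΔZ = −(0.651052)(-0.775408)(-643) − (0.651052)(0.631461)(-181) + (0.759033)(-184) = -389.86 m.
Horizontal magnitude = √(ΔE² + ΔN²) = √(546.38² + (-389.86)²) = 671.21 m.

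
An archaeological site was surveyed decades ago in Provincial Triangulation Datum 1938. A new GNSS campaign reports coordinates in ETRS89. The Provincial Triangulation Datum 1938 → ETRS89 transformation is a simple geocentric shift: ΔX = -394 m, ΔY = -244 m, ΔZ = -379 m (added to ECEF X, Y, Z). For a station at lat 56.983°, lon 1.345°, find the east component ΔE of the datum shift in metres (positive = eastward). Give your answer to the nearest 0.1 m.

ΔE = -234.7 m

The local east axis at (φ, λ) is (−sin λ, cos λ, 0), so ΔE = −sin(1.345°)·(-394) + cos(1.345°)·(-244) = -234.68 m.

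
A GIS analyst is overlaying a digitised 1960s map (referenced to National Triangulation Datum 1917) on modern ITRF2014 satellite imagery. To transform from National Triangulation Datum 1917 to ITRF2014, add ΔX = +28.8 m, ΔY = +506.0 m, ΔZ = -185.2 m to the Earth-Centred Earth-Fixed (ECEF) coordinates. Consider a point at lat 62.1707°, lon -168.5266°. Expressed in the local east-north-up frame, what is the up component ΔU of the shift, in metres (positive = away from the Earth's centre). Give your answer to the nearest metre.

ΔU = -224 m

The local up (radial) axis is (cos φ cos λ, cos φ sin λ, sin φ), giving ΔU = -13.176 − 46.987 − 163.780 = -223.94 m.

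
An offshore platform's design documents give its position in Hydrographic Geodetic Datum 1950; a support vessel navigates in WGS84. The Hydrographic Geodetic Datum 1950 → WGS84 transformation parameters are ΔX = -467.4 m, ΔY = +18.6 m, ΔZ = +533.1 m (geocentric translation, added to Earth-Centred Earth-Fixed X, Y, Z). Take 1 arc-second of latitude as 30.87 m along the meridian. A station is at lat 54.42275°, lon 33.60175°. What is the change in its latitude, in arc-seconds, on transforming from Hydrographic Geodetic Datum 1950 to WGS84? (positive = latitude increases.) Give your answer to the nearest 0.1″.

sin φ = 0.813332, cos φ = 0.581800, sin λ = 0.553417, cos λ = 0.832904.
North component: ΔN = −sin φ cos λ·ΔX − sin φ sin λ·ΔY + cos φ·ΔZ = −(0.813332)(0.832904)(-467.4) − (0.813332)(0.553417)(18.6) + (0.581800)(533.1) = 618.42 m.
1° of latitude spans 3600 × 30.87 = 111132 m, so Δφ = 618.42 / 111132 × 3600 = 20.033″.

Δφ = 20.0″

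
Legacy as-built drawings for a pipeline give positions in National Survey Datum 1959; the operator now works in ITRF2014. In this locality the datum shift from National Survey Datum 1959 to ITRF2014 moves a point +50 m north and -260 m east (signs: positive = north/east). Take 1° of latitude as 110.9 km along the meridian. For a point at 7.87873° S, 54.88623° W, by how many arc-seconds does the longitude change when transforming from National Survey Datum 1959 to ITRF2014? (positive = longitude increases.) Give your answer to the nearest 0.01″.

Δλ = -8.52″

At latitude -7.87873°, cos φ = 0.990560.
1° of longitude at this latitude = 110.9 × cos φ = 109.85 km, so Δλ = -260.0 / 109853.2 = -0.0023668° = -8.520″.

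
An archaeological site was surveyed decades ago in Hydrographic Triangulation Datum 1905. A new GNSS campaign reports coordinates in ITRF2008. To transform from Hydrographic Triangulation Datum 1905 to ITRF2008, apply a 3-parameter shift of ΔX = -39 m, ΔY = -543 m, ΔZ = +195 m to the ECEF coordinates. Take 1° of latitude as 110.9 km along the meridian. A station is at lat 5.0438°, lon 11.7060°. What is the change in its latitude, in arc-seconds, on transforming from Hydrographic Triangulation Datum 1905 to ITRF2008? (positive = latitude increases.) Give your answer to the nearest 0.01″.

Δφ = 6.73″

sin φ = 0.087917, cos φ = 0.996128, sin λ = 0.202890, cos λ = 0.979202.
North component: ΔN = −sin φ cos λ·ΔX − sin φ sin λ·ΔY + cos φ·ΔZ = −(0.087917)(0.979202)(-39) − (0.087917)(0.202890)(-543) + (0.996128)(195) = 207.29 m.
1° of latitude spans 110900 m, so Δφ = 207.29 / 110900 × 3600 = 6.729″.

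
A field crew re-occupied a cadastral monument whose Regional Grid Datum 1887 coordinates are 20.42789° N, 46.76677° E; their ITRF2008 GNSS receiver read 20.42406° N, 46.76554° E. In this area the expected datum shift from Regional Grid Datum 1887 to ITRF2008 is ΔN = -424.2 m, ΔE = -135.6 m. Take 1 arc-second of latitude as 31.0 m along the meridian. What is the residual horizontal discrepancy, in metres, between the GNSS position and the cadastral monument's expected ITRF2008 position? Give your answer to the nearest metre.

8 m

Observed coordinate differences: Δφ = -0.00383°, Δλ = -0.00123°.
Converting to metres (1° lat = 111600 m, cos φ = 0.937112): observed ΔN = -427.4 m, observed ΔE = -128.6 m.
Subtracting the expected shift leaves a residual of -427.4 − (-424.2) = -3.2 m north and -128.6 − (-135.6) = 7.0 m east.
Residual distance = √((-3.2)² + 7.0²) = 7.7 m.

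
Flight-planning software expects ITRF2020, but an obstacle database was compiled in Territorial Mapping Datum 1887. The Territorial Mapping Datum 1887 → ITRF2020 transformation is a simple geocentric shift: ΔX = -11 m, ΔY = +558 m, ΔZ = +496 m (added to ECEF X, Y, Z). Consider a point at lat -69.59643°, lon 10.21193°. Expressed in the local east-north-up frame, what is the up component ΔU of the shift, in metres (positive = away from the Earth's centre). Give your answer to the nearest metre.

At φ = -69.59643°, λ = 10.21193°: sin φ = -0.937260, cos φ = 0.348630, sin λ = 0.177290, cos λ = 0.984159.
ΔU = cos φ cos λ·ΔX + cos φ sin λ·ΔY + sin φ·ΔZ = (0.348630)(0.984159)(-11) + (0.348630)(0.177290)(558) + (-0.937260)(496) = -434.17 m.

ΔU = -434 m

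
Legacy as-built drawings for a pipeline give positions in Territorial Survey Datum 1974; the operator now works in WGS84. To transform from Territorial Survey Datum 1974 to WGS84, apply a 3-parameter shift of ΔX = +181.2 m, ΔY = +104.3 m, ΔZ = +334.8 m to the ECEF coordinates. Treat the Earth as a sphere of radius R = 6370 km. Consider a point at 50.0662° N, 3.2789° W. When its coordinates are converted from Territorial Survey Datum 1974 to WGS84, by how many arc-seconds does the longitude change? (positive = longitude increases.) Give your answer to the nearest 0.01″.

sin φ = 0.766787, cos φ = 0.641902, sin λ = -0.057196, cos λ = 0.998363.
East component: ΔE = −sin λ·ΔX + cos λ·ΔY = −(-0.057196)(181.2) + (0.998363)(104.3) = 114.49 m.
1° of latitude spans πR/180 = 111177 m; at latitude φ, 1° of longitude spans that × cos φ = 71365.1 m, so Δλ = 114.49 / 71365.1 × 3600 = 5.776″.

Δλ = 5.78″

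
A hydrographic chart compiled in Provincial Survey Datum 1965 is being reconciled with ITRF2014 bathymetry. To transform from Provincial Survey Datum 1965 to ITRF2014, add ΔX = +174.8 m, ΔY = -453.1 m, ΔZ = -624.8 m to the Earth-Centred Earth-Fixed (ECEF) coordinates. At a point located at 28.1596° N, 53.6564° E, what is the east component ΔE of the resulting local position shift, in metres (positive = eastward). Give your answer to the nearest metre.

The local east axis at (φ, λ) is (−sin λ, cos λ, 0), so ΔE = −sin(53.6564°)·174.8 + cos(53.6564°)·(-453.1) = -409.32 m.

ΔE = -409 m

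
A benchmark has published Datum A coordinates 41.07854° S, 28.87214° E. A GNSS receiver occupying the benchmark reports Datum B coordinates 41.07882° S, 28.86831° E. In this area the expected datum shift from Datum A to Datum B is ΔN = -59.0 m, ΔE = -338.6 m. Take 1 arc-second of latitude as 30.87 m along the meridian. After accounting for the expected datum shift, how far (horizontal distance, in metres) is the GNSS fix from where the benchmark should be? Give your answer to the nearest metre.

33 m

Observed coordinate differences: Δφ = -0.00028°, Δλ = -0.00383°.
Converting to metres (1° lat = 111132 m, cos φ = 0.753810): observed ΔN = -31.1 m, observed ΔE = -320.8 m.
Subtracting the expected shift leaves a residual of -31.1 − (-59.0) = 27.9 m north and -320.8 − (-338.6) = 17.8 m east.
Residual distance = √(27.9² + 17.8²) = 33.1 m.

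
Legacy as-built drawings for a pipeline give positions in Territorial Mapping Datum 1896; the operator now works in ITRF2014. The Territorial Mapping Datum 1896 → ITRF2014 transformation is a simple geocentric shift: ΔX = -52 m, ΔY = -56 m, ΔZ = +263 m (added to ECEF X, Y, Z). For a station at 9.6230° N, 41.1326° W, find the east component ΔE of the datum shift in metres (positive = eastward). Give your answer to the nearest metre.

At φ = 9.6230°, λ = -41.1326°: sin φ = 0.167165, cos φ = 0.985929, sin λ = -0.657804, cos λ = 0.753189.
ΔE = −sin λ·ΔX + cos λ·ΔY = −(-0.657804)·(-52) + (0.753189)·(-56) = -76.38 m.

ΔE = -76 m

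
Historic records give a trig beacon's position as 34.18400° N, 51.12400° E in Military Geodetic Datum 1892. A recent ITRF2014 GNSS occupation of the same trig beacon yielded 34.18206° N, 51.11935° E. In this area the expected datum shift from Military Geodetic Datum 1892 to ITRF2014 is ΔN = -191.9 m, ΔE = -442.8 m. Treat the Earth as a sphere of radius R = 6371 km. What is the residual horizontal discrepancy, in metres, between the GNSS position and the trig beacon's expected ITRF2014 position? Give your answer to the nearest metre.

Observed coordinate differences: Δφ = -0.00194°, Δλ = -0.00465°.
Converting to metres (1° lat = 111195 m, cos φ = 0.827238): observed ΔN = -215.7 m, observed ΔE = -427.7 m.
Subtracting the expected shift leaves a residual of -215.7 − (-191.9) = -23.8 m north and -427.7 − (-442.8) = 15.1 m east.
Residual distance = √((-23.8)² + 15.1²) = 28.2 m.

28 m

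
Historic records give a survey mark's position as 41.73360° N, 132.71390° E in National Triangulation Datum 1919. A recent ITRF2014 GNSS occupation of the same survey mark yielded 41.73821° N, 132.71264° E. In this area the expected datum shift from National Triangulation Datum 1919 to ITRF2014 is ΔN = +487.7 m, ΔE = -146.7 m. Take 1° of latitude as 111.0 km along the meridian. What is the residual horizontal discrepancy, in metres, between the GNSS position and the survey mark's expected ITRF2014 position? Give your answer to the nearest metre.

49 m

Observed coordinate differences: Δφ = +0.00461°, Δλ = -0.00126°.
Converting to metres (1° lat = 111000 m, cos φ = 0.746248): observed ΔN = 511.7 m, observed ΔE = -104.4 m.
Subtracting the expected shift leaves a residual of 511.7 − (487.7) = 24.0 m north and -104.4 − (-146.7) = 42.3 m east.
Residual distance = √(24.0² + 42.3²) = 48.7 m.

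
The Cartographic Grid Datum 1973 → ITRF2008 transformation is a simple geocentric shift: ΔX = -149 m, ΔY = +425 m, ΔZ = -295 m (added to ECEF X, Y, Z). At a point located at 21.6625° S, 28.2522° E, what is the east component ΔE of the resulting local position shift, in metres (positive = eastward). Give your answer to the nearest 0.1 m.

ΔE = 444.9 m

The local east axis at (φ, λ) is (−sin λ, cos λ, 0), so ΔE = −sin(28.2522°)·(-149) + cos(28.2522°)·425 = 444.90 m.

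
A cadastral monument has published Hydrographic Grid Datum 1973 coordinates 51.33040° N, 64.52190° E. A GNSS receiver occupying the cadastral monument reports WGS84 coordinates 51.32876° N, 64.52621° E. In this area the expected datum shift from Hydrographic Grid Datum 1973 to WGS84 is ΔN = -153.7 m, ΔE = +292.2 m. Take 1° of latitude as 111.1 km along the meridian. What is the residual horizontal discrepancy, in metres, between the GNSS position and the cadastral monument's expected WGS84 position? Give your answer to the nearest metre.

29 m

Observed coordinate differences: Δφ = -0.00164°, Δλ = +0.00431°.
Converting to metres (1° lat = 111100 m, cos φ = 0.624828): observed ΔN = -182.2 m, observed ΔE = 299.2 m.
Subtracting the expected shift leaves a residual of -182.2 − (-153.7) = -28.5 m north and 299.2 − (292.2) = 7.0 m east.
Residual distance = √((-28.5)² + 7.0²) = 29.3 m.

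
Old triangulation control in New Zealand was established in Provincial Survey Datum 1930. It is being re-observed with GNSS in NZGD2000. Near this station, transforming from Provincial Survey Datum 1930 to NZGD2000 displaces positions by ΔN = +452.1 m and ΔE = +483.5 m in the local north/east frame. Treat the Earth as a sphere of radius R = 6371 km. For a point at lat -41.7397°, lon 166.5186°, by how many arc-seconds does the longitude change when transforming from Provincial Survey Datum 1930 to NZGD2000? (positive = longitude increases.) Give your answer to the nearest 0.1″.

Δλ = 21.0″

At latitude -41.7397°, cos φ = 0.746177.
One radian of longitude at latitude φ spans R cos φ, so Δλ = ΔE / (R cos φ) = 483.5 / (6371000 × 0.746177) = 1.0171e-04 rad = 20.978″.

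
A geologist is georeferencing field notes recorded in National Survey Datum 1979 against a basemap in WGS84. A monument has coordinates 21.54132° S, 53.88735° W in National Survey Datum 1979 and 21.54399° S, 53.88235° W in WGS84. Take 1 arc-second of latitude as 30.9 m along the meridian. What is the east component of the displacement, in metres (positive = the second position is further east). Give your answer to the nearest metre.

Δφ = -21.54399° − -21.54132° = -0.00267°; Δλ = -53.88235° − -53.88735° = +0.00500°.
1° of latitude = 3600 × 30.90 = 111240 m.
ΔN = Δφ × 111240 = -297.0 m; ΔE = Δλ × 111240 × cos(-21.54132°) = +0.00500 × 111240 × 0.930153 = 517.4 m.

ΔE = 517 m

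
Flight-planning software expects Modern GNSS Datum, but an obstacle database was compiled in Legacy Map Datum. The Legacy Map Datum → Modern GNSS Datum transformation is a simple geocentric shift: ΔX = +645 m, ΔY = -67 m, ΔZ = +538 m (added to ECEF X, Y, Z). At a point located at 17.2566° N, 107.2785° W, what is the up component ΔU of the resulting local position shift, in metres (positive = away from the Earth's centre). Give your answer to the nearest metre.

ΔU = 38 m

The local up (radial) axis is (cos φ cos λ, cos φ sin λ, sin φ), giving ΔU = -182.952 + 61.097 + 159.599 = 37.74 m.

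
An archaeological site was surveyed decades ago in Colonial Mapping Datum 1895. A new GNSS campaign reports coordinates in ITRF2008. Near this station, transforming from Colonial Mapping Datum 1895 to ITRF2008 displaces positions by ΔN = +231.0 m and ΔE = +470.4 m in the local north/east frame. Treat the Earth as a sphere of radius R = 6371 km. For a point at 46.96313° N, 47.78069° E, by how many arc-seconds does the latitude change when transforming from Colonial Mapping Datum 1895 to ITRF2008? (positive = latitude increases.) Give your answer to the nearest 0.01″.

Δφ = 7.48″

On a sphere of radius R, 1 rad of latitude = R, so Δφ = ΔN / R = 231.0 / 6371000 = 3.6258e-05 rad = 7.479″.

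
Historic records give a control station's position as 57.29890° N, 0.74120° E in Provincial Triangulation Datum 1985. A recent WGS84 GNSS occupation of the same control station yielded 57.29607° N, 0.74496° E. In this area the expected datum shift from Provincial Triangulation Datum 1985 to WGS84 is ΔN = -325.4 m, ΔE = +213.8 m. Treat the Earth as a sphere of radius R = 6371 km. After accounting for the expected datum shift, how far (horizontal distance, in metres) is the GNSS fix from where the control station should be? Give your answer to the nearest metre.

Observed coordinate differences: Δφ = -0.00283°, Δλ = +0.00376°.
Converting to metres (1° lat = 111195 m, cos φ = 0.540256): observed ΔN = -314.7 m, observed ΔE = 225.9 m.
Subtracting the expected shift leaves a residual of -314.7 − (-325.4) = 10.7 m north and 225.9 − (213.8) = 12.1 m east.
Residual distance = √(10.7² + 12.1²) = 16.1 m.

16 m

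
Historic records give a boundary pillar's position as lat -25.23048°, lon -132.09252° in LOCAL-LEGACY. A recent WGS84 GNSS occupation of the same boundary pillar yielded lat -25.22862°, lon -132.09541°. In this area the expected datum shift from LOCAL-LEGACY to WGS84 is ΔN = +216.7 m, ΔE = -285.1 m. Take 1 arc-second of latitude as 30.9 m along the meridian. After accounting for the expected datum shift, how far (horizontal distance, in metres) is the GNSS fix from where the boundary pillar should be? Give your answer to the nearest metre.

11 m

Observed coordinate differences: Δφ = +0.00186°, Δλ = -0.00289°.
Converting to metres (1° lat = 111240 m, cos φ = 0.904600): observed ΔN = 206.9 m, observed ΔE = -290.8 m.
Subtracting the expected shift leaves a residual of 206.9 − (216.7) = -9.8 m north and -290.8 − (-285.1) = -5.7 m east.
Residual distance = √((-9.8)² + (-5.7)²) = 11.3 m.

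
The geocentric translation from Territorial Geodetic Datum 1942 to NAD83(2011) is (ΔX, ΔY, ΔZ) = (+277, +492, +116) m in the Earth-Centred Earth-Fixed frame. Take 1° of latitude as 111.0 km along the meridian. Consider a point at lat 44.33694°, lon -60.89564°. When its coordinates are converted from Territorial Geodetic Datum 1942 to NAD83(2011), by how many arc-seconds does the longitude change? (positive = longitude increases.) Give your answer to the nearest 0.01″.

sin φ = 0.698877, cos φ = 0.715242, sin λ = -0.873735, cos λ = 0.486402.
East component: ΔE = −sin λ·ΔX + cos λ·ΔY = −(-0.873735)(277) + (0.486402)(492) = 481.33 m.
1° of latitude spans 111000 m; at latitude φ, 1° of longitude spans that × cos φ = 79391.9 m, so Δλ = 481.33 / 79391.9 × 3600 = 21.826″.

Δλ = 21.83″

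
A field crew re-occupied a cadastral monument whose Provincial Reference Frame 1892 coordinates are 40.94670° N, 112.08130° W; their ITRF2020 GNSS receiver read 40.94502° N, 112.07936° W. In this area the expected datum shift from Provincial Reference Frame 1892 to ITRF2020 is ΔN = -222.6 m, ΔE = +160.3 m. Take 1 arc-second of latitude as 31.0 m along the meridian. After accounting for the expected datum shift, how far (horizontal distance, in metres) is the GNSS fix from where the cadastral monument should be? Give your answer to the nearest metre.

35 m

Observed coordinate differences: Δφ = -0.00168°, Δλ = +0.00194°.
Converting to metres (1° lat = 111600 m, cos φ = 0.755320): observed ΔN = -187.5 m, observed ΔE = 163.5 m.
Subtracting the expected shift leaves a residual of -187.5 − (-222.6) = 35.1 m north and 163.5 − (160.3) = 3.2 m east.
Residual distance = √(35.1² + 3.2²) = 35.3 m.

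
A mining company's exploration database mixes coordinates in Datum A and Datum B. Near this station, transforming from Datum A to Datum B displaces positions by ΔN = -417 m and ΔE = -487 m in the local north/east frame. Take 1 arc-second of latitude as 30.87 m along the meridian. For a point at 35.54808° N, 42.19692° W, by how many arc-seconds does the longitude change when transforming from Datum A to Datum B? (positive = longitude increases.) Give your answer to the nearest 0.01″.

Δλ = -19.39″

At latitude 35.54808°, cos φ = 0.813628.
1″ of longitude at this latitude = 30.87 × cos φ = 25.1167 m, so Δλ = -487.0 / 25.1167 = -19.389″.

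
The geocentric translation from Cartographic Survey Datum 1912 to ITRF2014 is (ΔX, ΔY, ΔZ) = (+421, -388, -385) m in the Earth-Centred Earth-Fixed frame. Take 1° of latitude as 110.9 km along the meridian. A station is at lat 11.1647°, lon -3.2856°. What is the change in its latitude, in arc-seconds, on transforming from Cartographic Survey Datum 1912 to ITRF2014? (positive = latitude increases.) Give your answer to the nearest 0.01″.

sin φ = 0.193630, cos φ = 0.981075, sin λ = -0.057313, cos λ = 0.998356.
North component: ΔN = −sin φ cos λ·ΔX − sin φ sin λ·ΔY + cos φ·ΔZ = −(0.193630)(0.998356)(421) − (0.193630)(-0.057313)(-388) + (0.981075)(-385) = -463.40 m.
1° of latitude spans 110900 m, so Δφ = -463.40 / 110900 × 3600 = -15.043″.

Δφ = -15.04″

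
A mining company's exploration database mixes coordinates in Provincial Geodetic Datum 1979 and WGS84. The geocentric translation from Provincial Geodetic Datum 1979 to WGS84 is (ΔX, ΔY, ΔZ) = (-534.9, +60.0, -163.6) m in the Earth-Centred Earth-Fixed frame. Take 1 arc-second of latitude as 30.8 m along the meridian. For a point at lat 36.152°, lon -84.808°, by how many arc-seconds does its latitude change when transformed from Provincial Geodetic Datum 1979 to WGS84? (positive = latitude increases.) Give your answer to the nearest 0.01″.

Δφ = -2.22″

sin φ = 0.589929, cos φ = 0.807455, sin λ = -0.995897, cos λ = 0.090494.
North component: ΔN = −sin φ cos λ·ΔX − sin φ sin λ·ΔY + cos φ·ΔZ = −(0.589929)(0.090494)(-534.9) − (0.589929)(-0.995897)(60.0) + (0.807455)(-163.6) = -68.29 m.
1° of latitude spans 3600 × 30.80 = 110880 m, so Δφ = -68.29 / 110880 × 3600 = -2.217″.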